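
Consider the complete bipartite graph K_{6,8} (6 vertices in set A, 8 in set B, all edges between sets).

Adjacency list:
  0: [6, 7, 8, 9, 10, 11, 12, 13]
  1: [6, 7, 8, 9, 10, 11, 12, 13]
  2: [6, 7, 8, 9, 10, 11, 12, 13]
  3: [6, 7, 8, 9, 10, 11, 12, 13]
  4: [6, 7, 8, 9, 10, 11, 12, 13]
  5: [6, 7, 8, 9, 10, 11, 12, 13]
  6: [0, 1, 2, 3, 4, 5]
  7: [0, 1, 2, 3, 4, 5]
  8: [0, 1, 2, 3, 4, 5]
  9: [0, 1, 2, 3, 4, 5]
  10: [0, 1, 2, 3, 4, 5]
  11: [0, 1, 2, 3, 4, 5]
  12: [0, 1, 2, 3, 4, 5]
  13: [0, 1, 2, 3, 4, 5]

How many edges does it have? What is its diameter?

K_{6,8} has 6 * 8 = 48 edges.
Any vertex reaches any opposite-side vertex in 1 step; same-side vertices reach in 2 steps via any opposite-side vertex.
Diameter = 2.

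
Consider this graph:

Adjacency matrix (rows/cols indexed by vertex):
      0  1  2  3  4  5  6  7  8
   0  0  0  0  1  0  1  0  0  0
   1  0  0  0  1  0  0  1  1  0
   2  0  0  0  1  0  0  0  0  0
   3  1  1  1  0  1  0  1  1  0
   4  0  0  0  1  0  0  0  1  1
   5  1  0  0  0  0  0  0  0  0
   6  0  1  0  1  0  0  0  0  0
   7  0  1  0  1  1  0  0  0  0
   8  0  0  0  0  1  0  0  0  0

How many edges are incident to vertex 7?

Vertex 7 has neighbors [1, 3, 4], so deg(7) = 3.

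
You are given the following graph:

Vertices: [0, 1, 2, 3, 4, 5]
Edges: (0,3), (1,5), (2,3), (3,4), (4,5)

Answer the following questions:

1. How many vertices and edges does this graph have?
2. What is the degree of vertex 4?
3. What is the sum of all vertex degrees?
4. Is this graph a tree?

Count: 6 vertices, 5 edges.
Vertex 4 has neighbors [3, 5], degree = 2.
Handshaking lemma: 2 * 5 = 10.
A graph is a tree iff it is connected and has exactly n-1 edges. This graph is connected (all 6 vertices in one component) and has 6-1 = 5 edges. It is a tree.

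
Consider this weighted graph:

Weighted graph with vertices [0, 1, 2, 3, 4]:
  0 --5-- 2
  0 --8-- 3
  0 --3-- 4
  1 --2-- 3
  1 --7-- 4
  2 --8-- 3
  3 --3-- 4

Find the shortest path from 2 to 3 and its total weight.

Using Dijkstra's algorithm from vertex 2:
Shortest path: 2 -> 3
Total weight: 8 = 8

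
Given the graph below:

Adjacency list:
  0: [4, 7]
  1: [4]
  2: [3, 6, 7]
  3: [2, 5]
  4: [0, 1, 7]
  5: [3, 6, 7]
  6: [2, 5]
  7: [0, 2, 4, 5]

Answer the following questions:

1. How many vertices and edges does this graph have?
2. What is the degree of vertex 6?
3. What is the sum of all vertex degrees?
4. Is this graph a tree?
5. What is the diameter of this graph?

Count: 8 vertices, 10 edges.
Vertex 6 has neighbors [2, 5], degree = 2.
Handshaking lemma: 2 * 10 = 20.
A tree on 8 vertices has 7 edges. This graph has 10 edges (3 extra). Not a tree.
Diameter (longest shortest path) = 4.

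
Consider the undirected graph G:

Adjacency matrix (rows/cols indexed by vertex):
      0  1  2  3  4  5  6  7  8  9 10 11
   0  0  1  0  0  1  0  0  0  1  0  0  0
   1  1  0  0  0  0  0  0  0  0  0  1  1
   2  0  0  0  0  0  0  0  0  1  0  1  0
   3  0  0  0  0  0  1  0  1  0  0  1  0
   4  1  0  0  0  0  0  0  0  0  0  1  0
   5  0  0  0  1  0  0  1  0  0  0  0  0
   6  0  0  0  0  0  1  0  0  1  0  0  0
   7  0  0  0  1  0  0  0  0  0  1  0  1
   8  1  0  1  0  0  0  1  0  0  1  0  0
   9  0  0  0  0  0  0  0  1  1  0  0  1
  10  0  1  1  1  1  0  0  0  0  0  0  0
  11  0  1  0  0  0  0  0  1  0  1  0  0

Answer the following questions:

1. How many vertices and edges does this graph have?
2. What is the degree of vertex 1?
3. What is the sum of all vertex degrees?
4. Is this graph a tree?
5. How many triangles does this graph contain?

Count: 12 vertices, 17 edges.
Vertex 1 has neighbors [0, 10, 11], degree = 3.
Handshaking lemma: 2 * 17 = 34.
A tree on 12 vertices has 11 edges. This graph has 17 edges (6 extra). Not a tree.
Number of triangles = 1.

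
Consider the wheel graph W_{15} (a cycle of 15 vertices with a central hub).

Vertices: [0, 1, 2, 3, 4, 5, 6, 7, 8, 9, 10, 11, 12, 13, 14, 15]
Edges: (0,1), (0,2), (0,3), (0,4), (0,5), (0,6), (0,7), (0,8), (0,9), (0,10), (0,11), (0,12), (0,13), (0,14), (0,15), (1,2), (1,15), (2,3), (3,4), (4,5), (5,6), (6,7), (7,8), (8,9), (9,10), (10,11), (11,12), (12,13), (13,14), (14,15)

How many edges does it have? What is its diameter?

Wheel graph W_{15}: 15 cycle edges + 15 spoke edges = 30 edges.
The hub is distance 1 from all cycle vertices. Max distance between cycle vertices through hub is 2.
Diameter = 2.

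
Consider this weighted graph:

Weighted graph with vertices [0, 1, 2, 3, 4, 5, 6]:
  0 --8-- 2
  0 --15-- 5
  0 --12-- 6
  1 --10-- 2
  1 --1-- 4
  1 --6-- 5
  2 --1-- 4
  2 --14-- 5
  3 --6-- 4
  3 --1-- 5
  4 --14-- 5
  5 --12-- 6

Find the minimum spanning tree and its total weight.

Applying Kruskal's algorithm (sort edges by weight, add if no cycle):
  Add (1,4) w=1
  Add (2,4) w=1
  Add (3,5) w=1
  Add (1,5) w=6
  Skip (3,4) w=6 (creates cycle)
  Add (0,2) w=8
  Skip (1,2) w=10 (creates cycle)
  Add (0,6) w=12
  Skip (5,6) w=12 (creates cycle)
  Skip (2,5) w=14 (creates cycle)
  Skip (4,5) w=14 (creates cycle)
  Skip (0,5) w=15 (creates cycle)
MST weight = 29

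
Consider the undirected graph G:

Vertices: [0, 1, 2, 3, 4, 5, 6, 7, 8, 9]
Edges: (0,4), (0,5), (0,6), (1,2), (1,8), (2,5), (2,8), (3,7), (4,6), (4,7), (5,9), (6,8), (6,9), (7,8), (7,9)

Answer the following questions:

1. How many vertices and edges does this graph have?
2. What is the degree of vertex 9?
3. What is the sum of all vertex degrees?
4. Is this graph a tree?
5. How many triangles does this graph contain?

Count: 10 vertices, 15 edges.
Vertex 9 has neighbors [5, 6, 7], degree = 3.
Handshaking lemma: 2 * 15 = 30.
A tree on 10 vertices has 9 edges. This graph has 15 edges (6 extra). Not a tree.
Number of triangles = 2.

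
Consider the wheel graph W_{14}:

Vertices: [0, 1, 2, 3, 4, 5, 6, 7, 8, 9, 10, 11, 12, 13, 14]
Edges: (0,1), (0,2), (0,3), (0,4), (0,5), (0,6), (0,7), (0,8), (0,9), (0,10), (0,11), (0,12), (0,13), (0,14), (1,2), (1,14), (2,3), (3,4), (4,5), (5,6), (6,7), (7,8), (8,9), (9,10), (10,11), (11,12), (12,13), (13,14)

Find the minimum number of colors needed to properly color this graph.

W_{14} = C_{14} plus a hub adjacent to every cycle vertex.
The outer cycle needs 2 colors (even cycle); the hub is adjacent to all of them so needs a fresh color.
Chromatic number = 2 + 1 = 3.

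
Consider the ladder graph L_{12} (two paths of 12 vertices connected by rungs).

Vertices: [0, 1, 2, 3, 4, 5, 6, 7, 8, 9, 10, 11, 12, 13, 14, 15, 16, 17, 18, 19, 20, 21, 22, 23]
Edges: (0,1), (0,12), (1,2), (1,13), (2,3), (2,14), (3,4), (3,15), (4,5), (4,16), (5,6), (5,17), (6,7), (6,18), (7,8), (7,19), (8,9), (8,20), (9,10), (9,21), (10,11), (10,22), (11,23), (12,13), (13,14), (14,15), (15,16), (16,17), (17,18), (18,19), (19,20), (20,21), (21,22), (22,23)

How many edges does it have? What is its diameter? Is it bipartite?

Ladder graph L_{12}: 12 rungs + 2 * (12-1) path edges = 12 + 22 = 34 edges.
Diameter = 12.
Ladder graphs are bipartite (alternating coloring along each path).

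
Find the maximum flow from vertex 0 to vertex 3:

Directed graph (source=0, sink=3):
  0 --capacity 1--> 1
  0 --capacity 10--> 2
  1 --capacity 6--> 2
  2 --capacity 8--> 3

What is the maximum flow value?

Computing max flow:
  Flow on (0->1): 1/1
  Flow on (0->2): 7/10
  Flow on (1->2): 1/6
  Flow on (2->3): 8/8
Maximum flow = 8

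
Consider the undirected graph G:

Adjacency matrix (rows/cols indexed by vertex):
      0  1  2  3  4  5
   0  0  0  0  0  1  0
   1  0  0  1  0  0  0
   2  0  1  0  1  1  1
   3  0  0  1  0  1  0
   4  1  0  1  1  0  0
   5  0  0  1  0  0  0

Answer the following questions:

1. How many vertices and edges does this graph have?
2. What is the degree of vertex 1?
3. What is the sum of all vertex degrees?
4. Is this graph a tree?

Count: 6 vertices, 6 edges.
Vertex 1 has neighbors [2], degree = 1.
Handshaking lemma: 2 * 6 = 12.
A tree on 6 vertices has 5 edges. This graph has 6 edges (1 extra). Not a tree.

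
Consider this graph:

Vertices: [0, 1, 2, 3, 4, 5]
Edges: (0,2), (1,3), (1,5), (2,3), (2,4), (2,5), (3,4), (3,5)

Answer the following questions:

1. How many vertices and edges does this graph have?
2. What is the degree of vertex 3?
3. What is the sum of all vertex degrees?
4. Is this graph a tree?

Count: 6 vertices, 8 edges.
Vertex 3 has neighbors [1, 2, 4, 5], degree = 4.
Handshaking lemma: 2 * 8 = 16.
A tree on 6 vertices has 5 edges. This graph has 8 edges (3 extra). Not a tree.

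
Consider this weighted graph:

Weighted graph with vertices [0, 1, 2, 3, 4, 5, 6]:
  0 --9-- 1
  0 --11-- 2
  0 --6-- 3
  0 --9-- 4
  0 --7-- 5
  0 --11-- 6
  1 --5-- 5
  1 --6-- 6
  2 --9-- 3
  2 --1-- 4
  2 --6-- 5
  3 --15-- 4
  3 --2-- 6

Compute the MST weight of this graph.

Applying Kruskal's algorithm (sort edges by weight, add if no cycle):
  Add (2,4) w=1
  Add (3,6) w=2
  Add (1,5) w=5
  Add (0,3) w=6
  Add (1,6) w=6
  Add (2,5) w=6
  Skip (0,5) w=7 (creates cycle)
  Skip (0,4) w=9 (creates cycle)
  Skip (0,1) w=9 (creates cycle)
  Skip (2,3) w=9 (creates cycle)
  Skip (0,6) w=11 (creates cycle)
  Skip (0,2) w=11 (creates cycle)
  Skip (3,4) w=15 (creates cycle)
MST weight = 26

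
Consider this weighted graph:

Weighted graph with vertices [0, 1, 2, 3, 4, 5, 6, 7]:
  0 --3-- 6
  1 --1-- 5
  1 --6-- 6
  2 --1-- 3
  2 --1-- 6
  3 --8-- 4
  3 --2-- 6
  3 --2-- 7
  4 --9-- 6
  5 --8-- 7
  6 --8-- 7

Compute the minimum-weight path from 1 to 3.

Using Dijkstra's algorithm from vertex 1:
Shortest path: 1 -> 6 -> 3
Total weight: 6 + 2 = 8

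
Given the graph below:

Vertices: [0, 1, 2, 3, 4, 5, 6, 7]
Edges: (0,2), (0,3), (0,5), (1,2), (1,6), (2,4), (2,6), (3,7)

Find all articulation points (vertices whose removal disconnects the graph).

An articulation point is a vertex whose removal disconnects the graph.
Articulation points: [0, 2, 3]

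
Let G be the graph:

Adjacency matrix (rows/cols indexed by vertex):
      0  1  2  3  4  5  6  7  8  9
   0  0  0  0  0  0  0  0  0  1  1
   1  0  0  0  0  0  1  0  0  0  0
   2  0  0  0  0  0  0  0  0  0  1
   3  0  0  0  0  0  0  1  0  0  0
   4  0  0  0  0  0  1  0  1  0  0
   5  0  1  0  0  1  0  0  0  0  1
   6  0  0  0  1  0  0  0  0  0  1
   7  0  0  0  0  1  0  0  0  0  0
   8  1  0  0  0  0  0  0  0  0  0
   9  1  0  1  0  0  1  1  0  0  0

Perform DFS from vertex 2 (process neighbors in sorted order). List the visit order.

DFS from vertex 2 (neighbors processed in ascending order):
Visit order: 2, 9, 0, 8, 5, 1, 4, 7, 6, 3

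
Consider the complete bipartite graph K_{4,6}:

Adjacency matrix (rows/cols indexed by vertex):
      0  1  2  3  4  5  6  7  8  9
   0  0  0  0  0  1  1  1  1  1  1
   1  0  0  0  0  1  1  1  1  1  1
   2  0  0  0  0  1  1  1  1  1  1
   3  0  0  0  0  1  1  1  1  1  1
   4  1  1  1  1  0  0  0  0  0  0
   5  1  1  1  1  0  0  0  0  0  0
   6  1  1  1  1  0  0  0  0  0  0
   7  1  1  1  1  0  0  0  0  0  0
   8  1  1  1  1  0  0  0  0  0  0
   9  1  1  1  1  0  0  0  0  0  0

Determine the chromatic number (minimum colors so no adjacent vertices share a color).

K_{4,6} is bipartite: vertices split into two independent sets of size 4 and 6.
Color one set 0, the other 1. No adjacent vertices share a color.
Chromatic number = 2.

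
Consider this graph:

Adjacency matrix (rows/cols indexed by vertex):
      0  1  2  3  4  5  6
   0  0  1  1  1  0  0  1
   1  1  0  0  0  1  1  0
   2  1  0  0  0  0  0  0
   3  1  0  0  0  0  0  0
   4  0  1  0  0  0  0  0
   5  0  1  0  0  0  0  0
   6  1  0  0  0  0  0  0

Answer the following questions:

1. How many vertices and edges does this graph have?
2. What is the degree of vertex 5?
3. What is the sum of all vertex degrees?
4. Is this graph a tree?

Count: 7 vertices, 6 edges.
Vertex 5 has neighbors [1], degree = 1.
Handshaking lemma: 2 * 6 = 12.
A graph is a tree iff it is connected and has exactly n-1 edges. This graph is connected (all 7 vertices in one component) and has 7-1 = 6 edges. It is a tree.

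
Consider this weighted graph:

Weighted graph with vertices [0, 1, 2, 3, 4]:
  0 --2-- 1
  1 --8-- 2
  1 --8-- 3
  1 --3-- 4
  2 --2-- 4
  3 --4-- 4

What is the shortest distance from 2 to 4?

Using Dijkstra's algorithm from vertex 2:
Shortest path: 2 -> 4
Total weight: 2 = 2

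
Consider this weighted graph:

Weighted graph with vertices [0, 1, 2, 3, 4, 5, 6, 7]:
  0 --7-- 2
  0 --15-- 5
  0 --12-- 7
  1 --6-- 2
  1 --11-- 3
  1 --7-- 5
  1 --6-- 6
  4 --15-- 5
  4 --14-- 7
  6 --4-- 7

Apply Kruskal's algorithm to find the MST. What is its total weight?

Applying Kruskal's algorithm (sort edges by weight, add if no cycle):
  Add (6,7) w=4
  Add (1,6) w=6
  Add (1,2) w=6
  Add (0,2) w=7
  Add (1,5) w=7
  Add (1,3) w=11
  Skip (0,7) w=12 (creates cycle)
  Add (4,7) w=14
  Skip (0,5) w=15 (creates cycle)
  Skip (4,5) w=15 (creates cycle)
MST weight = 55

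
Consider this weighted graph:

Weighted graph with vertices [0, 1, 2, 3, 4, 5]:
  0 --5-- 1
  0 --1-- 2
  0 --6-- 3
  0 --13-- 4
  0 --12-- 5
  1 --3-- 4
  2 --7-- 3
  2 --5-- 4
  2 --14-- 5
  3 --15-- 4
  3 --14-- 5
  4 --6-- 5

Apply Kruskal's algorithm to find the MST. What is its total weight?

Applying Kruskal's algorithm (sort edges by weight, add if no cycle):
  Add (0,2) w=1
  Add (1,4) w=3
  Add (0,1) w=5
  Skip (2,4) w=5 (creates cycle)
  Add (0,3) w=6
  Add (4,5) w=6
  Skip (2,3) w=7 (creates cycle)
  Skip (0,5) w=12 (creates cycle)
  Skip (0,4) w=13 (creates cycle)
  Skip (2,5) w=14 (creates cycle)
  Skip (3,5) w=14 (creates cycle)
  Skip (3,4) w=15 (creates cycle)
MST weight = 21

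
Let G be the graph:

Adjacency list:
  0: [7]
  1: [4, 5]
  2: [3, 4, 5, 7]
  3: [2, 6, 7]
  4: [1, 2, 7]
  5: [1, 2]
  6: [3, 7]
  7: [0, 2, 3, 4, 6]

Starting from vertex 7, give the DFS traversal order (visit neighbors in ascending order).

DFS from vertex 7 (neighbors processed in ascending order):
Visit order: 7, 0, 2, 3, 6, 4, 1, 5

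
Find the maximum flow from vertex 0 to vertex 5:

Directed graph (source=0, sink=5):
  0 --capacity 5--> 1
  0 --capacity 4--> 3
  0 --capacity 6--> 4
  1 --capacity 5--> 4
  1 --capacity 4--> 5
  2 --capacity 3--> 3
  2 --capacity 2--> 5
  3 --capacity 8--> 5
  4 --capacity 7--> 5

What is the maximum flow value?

Computing max flow:
  Flow on (0->1): 5/5
  Flow on (0->3): 4/4
  Flow on (0->4): 6/6
  Flow on (1->4): 1/5
  Flow on (1->5): 4/4
  Flow on (3->5): 4/8
  Flow on (4->5): 7/7
Maximum flow = 15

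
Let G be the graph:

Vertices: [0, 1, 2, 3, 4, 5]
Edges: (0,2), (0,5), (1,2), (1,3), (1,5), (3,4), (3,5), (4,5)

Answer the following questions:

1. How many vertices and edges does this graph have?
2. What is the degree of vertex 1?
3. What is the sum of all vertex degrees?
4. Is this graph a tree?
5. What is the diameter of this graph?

Count: 6 vertices, 8 edges.
Vertex 1 has neighbors [2, 3, 5], degree = 3.
Handshaking lemma: 2 * 8 = 16.
A tree on 6 vertices has 5 edges. This graph has 8 edges (3 extra). Not a tree.
Diameter (longest shortest path) = 3.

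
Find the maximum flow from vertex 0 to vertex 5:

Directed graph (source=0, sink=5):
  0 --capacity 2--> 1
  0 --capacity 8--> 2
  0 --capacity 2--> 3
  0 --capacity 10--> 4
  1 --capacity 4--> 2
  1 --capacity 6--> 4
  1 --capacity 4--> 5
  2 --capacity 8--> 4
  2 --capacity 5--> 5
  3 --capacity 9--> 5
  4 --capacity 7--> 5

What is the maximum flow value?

Computing max flow:
  Flow on (0->1): 2/2
  Flow on (0->2): 5/8
  Flow on (0->3): 2/2
  Flow on (0->4): 7/10
  Flow on (1->5): 2/4
  Flow on (2->5): 5/5
  Flow on (3->5): 2/9
  Flow on (4->5): 7/7
Maximum flow = 16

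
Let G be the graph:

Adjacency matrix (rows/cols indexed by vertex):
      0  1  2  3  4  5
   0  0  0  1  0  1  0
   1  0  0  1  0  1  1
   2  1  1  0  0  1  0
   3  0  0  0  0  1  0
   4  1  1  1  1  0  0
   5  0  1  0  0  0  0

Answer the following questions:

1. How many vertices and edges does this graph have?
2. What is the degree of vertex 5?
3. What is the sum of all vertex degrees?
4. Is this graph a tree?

Count: 6 vertices, 7 edges.
Vertex 5 has neighbors [1], degree = 1.
Handshaking lemma: 2 * 7 = 14.
A tree on 6 vertices has 5 edges. This graph has 7 edges (2 extra). Not a tree.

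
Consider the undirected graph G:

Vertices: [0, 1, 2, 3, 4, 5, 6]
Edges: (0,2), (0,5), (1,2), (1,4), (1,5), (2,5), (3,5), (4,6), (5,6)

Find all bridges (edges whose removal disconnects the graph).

A bridge is an edge whose removal increases the number of connected components.
Bridges found: (3,5)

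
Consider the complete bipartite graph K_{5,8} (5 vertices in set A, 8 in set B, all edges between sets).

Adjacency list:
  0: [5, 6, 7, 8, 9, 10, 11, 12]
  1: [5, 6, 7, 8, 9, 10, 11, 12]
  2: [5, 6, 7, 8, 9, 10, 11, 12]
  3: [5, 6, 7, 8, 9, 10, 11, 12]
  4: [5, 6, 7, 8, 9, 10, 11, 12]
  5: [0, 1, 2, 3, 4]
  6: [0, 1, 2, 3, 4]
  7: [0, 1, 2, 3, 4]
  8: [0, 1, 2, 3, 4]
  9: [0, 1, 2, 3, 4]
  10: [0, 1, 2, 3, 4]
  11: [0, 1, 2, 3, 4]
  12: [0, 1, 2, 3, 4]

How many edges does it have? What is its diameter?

K_{5,8} has 5 * 8 = 40 edges.
Any vertex reaches any opposite-side vertex in 1 step; same-side vertices reach in 2 steps via any opposite-side vertex.
Diameter = 2.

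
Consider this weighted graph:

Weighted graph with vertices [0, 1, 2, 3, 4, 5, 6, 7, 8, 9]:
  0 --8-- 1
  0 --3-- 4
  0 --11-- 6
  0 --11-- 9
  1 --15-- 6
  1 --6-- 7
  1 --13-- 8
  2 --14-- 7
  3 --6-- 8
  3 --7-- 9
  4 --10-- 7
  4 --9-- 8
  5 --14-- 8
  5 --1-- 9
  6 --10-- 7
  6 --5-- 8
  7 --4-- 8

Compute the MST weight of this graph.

Applying Kruskal's algorithm (sort edges by weight, add if no cycle):
  Add (5,9) w=1
  Add (0,4) w=3
  Add (7,8) w=4
  Add (6,8) w=5
  Add (1,7) w=6
  Add (3,8) w=6
  Add (3,9) w=7
  Add (0,1) w=8
  Skip (4,8) w=9 (creates cycle)
  Skip (4,7) w=10 (creates cycle)
  Skip (6,7) w=10 (creates cycle)
  Skip (0,9) w=11 (creates cycle)
  Skip (0,6) w=11 (creates cycle)
  Skip (1,8) w=13 (creates cycle)
  Add (2,7) w=14
  Skip (5,8) w=14 (creates cycle)
  Skip (1,6) w=15 (creates cycle)
MST weight = 54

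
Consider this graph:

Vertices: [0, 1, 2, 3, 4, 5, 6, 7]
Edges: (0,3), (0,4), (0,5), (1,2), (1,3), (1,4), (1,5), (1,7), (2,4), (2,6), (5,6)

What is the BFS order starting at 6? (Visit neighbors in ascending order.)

BFS from vertex 6 (neighbors processed in ascending order):
Visit order: 6, 2, 5, 1, 4, 0, 3, 7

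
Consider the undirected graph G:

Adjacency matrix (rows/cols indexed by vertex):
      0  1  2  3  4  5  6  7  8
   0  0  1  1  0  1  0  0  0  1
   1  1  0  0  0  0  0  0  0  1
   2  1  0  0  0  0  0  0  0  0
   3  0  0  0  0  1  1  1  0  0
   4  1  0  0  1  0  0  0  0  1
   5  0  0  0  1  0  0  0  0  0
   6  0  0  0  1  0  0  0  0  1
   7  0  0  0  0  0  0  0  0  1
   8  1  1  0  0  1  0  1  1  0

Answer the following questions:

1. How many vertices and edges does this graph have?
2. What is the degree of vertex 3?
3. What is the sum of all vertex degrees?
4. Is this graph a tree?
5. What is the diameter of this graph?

Count: 9 vertices, 11 edges.
Vertex 3 has neighbors [4, 5, 6], degree = 3.
Handshaking lemma: 2 * 11 = 22.
A tree on 9 vertices has 8 edges. This graph has 11 edges (3 extra). Not a tree.
Diameter (longest shortest path) = 4.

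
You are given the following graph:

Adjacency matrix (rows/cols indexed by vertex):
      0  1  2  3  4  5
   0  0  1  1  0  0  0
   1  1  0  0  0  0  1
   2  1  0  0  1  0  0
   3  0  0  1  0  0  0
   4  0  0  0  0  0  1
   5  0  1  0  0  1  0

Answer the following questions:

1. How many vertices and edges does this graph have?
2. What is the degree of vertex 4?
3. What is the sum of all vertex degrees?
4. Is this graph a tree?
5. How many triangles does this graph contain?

Count: 6 vertices, 5 edges.
Vertex 4 has neighbors [5], degree = 1.
Handshaking lemma: 2 * 5 = 10.
A graph is a tree iff it is connected and has exactly n-1 edges. This graph is connected (all 6 vertices in one component) and has 6-1 = 5 edges. It is a tree.
Number of triangles = 0.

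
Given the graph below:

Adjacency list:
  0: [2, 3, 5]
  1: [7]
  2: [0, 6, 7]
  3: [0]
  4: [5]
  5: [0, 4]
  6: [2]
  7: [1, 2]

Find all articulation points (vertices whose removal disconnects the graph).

An articulation point is a vertex whose removal disconnects the graph.
Articulation points: [0, 2, 5, 7]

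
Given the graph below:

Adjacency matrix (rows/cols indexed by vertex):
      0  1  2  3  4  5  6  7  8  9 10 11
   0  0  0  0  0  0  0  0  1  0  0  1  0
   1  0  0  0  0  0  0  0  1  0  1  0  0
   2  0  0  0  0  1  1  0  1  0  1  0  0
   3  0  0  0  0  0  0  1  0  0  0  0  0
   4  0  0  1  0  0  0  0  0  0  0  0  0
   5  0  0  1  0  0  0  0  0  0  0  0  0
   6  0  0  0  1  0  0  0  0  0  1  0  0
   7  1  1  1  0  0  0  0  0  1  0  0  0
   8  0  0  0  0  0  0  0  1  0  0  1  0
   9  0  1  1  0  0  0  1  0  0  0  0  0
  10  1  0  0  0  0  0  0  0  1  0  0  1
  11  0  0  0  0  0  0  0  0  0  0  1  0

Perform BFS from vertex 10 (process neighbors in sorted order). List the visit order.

BFS from vertex 10 (neighbors processed in ascending order):
Visit order: 10, 0, 8, 11, 7, 1, 2, 9, 4, 5, 6, 3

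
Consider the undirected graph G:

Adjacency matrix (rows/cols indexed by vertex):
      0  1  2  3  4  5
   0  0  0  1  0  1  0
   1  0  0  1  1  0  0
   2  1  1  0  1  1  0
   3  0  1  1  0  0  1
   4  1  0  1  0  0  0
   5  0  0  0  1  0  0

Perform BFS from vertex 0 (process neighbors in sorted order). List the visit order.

BFS from vertex 0 (neighbors processed in ascending order):
Visit order: 0, 2, 4, 1, 3, 5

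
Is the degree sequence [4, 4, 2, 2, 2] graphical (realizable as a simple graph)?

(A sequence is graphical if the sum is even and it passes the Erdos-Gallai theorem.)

Sum of degrees = 14. Sum is even and passes Erdos-Gallai. The sequence IS graphical.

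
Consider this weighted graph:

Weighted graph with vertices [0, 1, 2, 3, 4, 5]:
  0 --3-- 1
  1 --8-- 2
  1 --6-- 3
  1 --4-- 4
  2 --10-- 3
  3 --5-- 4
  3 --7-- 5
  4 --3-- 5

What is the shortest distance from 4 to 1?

Using Dijkstra's algorithm from vertex 4:
Shortest path: 4 -> 1
Total weight: 4 = 4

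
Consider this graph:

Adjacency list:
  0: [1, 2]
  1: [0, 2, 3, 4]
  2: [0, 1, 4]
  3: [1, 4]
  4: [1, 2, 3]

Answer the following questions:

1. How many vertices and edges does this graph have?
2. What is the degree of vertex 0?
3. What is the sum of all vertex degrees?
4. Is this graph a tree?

Count: 5 vertices, 7 edges.
Vertex 0 has neighbors [1, 2], degree = 2.
Handshaking lemma: 2 * 7 = 14.
A tree on 5 vertices has 4 edges. This graph has 7 edges (3 extra). Not a tree.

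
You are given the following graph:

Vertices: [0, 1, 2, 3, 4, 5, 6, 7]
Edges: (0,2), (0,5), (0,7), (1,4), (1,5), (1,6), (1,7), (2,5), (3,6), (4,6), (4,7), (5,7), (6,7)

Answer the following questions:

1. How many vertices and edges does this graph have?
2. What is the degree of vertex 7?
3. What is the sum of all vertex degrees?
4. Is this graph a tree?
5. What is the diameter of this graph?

Count: 8 vertices, 13 edges.
Vertex 7 has neighbors [0, 1, 4, 5, 6], degree = 5.
Handshaking lemma: 2 * 13 = 26.
A tree on 8 vertices has 7 edges. This graph has 13 edges (6 extra). Not a tree.
Diameter (longest shortest path) = 4.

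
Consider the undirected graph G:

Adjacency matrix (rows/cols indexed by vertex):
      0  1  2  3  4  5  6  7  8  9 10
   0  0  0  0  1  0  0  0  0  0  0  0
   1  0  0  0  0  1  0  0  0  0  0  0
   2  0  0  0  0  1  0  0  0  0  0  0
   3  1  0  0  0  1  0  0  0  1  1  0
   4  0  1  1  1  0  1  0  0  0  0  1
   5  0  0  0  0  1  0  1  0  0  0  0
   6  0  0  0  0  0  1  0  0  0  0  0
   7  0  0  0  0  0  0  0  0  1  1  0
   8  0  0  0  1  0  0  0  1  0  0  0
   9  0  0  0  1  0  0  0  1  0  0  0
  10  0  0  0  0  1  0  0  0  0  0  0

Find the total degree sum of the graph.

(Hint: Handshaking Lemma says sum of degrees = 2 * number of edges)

Count edges: 11 edges.
By Handshaking Lemma: sum of degrees = 2 * 11 = 22.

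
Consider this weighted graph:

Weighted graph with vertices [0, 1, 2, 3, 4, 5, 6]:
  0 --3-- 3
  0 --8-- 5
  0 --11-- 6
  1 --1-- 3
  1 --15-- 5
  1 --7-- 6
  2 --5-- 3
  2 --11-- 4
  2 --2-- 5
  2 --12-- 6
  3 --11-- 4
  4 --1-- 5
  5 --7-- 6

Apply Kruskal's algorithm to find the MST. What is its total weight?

Applying Kruskal's algorithm (sort edges by weight, add if no cycle):
  Add (1,3) w=1
  Add (4,5) w=1
  Add (2,5) w=2
  Add (0,3) w=3
  Add (2,3) w=5
  Add (1,6) w=7
  Skip (5,6) w=7 (creates cycle)
  Skip (0,5) w=8 (creates cycle)
  Skip (0,6) w=11 (creates cycle)
  Skip (2,4) w=11 (creates cycle)
  Skip (3,4) w=11 (creates cycle)
  Skip (2,6) w=12 (creates cycle)
  Skip (1,5) w=15 (creates cycle)
MST weight = 19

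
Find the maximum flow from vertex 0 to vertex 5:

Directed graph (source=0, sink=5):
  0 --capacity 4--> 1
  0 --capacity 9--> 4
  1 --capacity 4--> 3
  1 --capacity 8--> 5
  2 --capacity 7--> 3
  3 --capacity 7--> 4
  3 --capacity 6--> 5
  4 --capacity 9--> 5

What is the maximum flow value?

Computing max flow:
  Flow on (0->1): 4/4
  Flow on (0->4): 9/9
  Flow on (1->5): 4/8
  Flow on (4->5): 9/9
Maximum flow = 13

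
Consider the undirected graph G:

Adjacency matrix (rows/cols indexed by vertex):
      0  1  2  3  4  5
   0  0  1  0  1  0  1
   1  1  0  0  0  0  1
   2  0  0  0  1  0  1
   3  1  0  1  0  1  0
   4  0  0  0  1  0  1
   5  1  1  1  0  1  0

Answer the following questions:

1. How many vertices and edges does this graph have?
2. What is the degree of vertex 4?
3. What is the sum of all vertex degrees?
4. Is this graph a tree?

Count: 6 vertices, 8 edges.
Vertex 4 has neighbors [3, 5], degree = 2.
Handshaking lemma: 2 * 8 = 16.
A tree on 6 vertices has 5 edges. This graph has 8 edges (3 extra). Not a tree.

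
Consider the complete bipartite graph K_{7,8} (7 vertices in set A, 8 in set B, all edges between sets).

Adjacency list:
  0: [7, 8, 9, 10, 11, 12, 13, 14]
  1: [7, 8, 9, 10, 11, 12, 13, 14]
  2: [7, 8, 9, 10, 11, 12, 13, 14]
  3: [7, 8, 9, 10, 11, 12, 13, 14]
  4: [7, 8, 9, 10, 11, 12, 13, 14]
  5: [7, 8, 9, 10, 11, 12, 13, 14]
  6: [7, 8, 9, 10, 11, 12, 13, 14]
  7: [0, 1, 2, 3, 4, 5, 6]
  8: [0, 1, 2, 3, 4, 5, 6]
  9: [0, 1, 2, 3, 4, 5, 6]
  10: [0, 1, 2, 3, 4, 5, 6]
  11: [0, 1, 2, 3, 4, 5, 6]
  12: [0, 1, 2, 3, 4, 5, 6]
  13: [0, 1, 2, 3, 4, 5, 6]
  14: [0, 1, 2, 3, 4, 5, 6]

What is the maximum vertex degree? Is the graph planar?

Set-A vertices have degree 8; set-B vertices have degree 7. Maximum degree = max(7,8) = 8.
K_{7,8} contains K_{3,3} as a subgraph (since both sides have >= 3 vertices); by Kuratowski's theorem it is not planar.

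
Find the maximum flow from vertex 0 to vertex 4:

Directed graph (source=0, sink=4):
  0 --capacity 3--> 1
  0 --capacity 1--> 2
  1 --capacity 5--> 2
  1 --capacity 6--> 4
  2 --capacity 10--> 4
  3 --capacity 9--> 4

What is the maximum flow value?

Computing max flow:
  Flow on (0->1): 3/3
  Flow on (0->2): 1/1
  Flow on (1->4): 3/6
  Flow on (2->4): 1/10
Maximum flow = 4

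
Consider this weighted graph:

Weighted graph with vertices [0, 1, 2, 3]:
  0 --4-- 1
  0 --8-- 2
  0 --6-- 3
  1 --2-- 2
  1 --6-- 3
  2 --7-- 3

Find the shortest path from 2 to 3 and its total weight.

Using Dijkstra's algorithm from vertex 2:
Shortest path: 2 -> 3
Total weight: 7 = 7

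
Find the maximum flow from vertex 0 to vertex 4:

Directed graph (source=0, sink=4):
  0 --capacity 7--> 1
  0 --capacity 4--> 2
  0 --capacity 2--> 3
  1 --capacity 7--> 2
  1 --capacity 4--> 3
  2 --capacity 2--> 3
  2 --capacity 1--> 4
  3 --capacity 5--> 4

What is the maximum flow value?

Computing max flow:
  Flow on (0->1): 3/7
  Flow on (0->2): 3/4
  Flow on (1->3): 3/4
  Flow on (2->3): 2/2
  Flow on (2->4): 1/1
  Flow on (3->4): 5/5
Maximum flow = 6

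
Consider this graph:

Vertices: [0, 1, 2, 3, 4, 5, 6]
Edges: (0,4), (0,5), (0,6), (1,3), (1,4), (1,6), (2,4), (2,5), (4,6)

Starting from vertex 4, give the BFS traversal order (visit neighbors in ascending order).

BFS from vertex 4 (neighbors processed in ascending order):
Visit order: 4, 0, 1, 2, 6, 5, 3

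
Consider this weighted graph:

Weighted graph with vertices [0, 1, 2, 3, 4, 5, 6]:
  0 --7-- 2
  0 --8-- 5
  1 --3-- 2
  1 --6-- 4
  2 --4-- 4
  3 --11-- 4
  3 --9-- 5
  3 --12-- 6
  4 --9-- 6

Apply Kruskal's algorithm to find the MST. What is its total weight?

Applying Kruskal's algorithm (sort edges by weight, add if no cycle):
  Add (1,2) w=3
  Add (2,4) w=4
  Skip (1,4) w=6 (creates cycle)
  Add (0,2) w=7
  Add (0,5) w=8
  Add (3,5) w=9
  Add (4,6) w=9
  Skip (3,4) w=11 (creates cycle)
  Skip (3,6) w=12 (creates cycle)
MST weight = 40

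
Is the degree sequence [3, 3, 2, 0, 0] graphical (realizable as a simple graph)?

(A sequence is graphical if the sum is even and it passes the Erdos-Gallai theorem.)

Sum of degrees = 8. Sum is even but fails Erdos-Gallai. The sequence is NOT graphical.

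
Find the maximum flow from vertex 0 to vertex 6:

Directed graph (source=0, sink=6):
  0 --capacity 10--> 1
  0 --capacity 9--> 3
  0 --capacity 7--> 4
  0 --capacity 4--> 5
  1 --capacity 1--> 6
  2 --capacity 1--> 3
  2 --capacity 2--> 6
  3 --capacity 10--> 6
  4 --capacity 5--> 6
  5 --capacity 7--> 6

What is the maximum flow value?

Computing max flow:
  Flow on (0->1): 1/10
  Flow on (0->3): 9/9
  Flow on (0->4): 5/7
  Flow on (0->5): 4/4
  Flow on (1->6): 1/1
  Flow on (3->6): 9/10
  Flow on (4->6): 5/5
  Flow on (5->6): 4/7
Maximum flow = 19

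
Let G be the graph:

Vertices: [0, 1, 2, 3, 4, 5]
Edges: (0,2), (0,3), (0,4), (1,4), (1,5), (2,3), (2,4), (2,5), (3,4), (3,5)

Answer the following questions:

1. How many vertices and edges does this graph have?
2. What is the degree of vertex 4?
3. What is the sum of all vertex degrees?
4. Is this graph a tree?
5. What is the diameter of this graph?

Count: 6 vertices, 10 edges.
Vertex 4 has neighbors [0, 1, 2, 3], degree = 4.
Handshaking lemma: 2 * 10 = 20.
A tree on 6 vertices has 5 edges. This graph has 10 edges (5 extra). Not a tree.
Diameter (longest shortest path) = 2.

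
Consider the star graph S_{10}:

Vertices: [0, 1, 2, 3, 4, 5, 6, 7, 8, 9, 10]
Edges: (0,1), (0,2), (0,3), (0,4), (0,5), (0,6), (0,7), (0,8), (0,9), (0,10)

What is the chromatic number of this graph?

S_{10} has one hub adjacent to 10 leaves; leaves are pairwise non-adjacent.
Color the hub 0 and every leaf 1.
Chromatic number = 2.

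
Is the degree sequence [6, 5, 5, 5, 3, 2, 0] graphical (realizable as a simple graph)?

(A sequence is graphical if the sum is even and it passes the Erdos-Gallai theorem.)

Sum of degrees = 26. Sum is even but fails Erdos-Gallai. The sequence is NOT graphical.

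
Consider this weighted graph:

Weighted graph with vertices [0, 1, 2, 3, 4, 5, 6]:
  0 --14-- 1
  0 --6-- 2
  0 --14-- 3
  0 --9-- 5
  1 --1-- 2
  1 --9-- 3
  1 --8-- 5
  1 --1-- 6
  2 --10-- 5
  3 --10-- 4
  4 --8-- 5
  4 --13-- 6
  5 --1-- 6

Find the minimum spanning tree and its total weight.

Applying Kruskal's algorithm (sort edges by weight, add if no cycle):
  Add (1,2) w=1
  Add (1,6) w=1
  Add (5,6) w=1
  Add (0,2) w=6
  Skip (1,5) w=8 (creates cycle)
  Add (4,5) w=8
  Skip (0,5) w=9 (creates cycle)
  Add (1,3) w=9
  Skip (2,5) w=10 (creates cycle)
  Skip (3,4) w=10 (creates cycle)
  Skip (4,6) w=13 (creates cycle)
  Skip (0,1) w=14 (creates cycle)
  Skip (0,3) w=14 (creates cycle)
MST weight = 26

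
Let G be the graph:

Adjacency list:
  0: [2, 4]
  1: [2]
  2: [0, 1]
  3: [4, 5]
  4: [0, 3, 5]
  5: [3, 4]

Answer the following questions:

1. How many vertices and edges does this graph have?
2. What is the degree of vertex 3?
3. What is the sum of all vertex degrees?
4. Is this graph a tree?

Count: 6 vertices, 6 edges.
Vertex 3 has neighbors [4, 5], degree = 2.
Handshaking lemma: 2 * 6 = 12.
A tree on 6 vertices has 5 edges. This graph has 6 edges (1 extra). Not a tree.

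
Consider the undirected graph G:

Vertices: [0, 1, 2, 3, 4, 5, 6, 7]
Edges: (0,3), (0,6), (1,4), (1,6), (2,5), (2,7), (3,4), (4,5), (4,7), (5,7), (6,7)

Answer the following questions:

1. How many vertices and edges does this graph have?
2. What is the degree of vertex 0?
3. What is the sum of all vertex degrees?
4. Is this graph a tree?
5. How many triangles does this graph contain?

Count: 8 vertices, 11 edges.
Vertex 0 has neighbors [3, 6], degree = 2.
Handshaking lemma: 2 * 11 = 22.
A tree on 8 vertices has 7 edges. This graph has 11 edges (4 extra). Not a tree.
Number of triangles = 2.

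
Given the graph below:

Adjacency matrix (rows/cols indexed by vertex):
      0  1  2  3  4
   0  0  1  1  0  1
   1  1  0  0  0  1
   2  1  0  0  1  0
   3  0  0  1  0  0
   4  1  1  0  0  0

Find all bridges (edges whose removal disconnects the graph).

A bridge is an edge whose removal increases the number of connected components.
Bridges found: (0,2), (2,3)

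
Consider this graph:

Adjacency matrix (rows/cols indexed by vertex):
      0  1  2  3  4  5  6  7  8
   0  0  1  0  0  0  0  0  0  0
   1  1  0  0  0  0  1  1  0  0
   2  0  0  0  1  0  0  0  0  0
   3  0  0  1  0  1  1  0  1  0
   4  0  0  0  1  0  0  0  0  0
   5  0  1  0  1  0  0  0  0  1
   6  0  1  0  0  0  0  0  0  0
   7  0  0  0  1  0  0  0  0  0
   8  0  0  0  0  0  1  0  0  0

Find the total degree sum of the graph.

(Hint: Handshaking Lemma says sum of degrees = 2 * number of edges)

Count edges: 8 edges.
By Handshaking Lemma: sum of degrees = 2 * 8 = 16.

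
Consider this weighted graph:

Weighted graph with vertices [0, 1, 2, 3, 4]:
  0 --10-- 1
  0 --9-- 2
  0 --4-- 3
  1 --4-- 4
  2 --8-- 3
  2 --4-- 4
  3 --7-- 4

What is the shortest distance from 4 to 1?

Using Dijkstra's algorithm from vertex 4:
Shortest path: 4 -> 1
Total weight: 4 = 4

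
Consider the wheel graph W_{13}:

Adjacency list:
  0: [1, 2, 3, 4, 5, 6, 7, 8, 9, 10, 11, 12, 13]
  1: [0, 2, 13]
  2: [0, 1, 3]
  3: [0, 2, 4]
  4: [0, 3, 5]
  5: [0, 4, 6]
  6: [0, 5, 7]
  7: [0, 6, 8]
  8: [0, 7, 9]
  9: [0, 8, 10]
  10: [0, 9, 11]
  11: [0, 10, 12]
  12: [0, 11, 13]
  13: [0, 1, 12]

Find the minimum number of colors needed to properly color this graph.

W_{13} = C_{13} plus a hub adjacent to every cycle vertex.
The outer cycle needs 3 colors (odd cycle); the hub is adjacent to all of them so needs a fresh color.
Chromatic number = 3 + 1 = 4.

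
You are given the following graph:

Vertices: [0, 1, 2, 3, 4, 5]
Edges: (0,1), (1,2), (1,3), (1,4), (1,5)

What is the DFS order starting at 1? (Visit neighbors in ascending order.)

DFS from vertex 1 (neighbors processed in ascending order):
Visit order: 1, 0, 2, 3, 4, 5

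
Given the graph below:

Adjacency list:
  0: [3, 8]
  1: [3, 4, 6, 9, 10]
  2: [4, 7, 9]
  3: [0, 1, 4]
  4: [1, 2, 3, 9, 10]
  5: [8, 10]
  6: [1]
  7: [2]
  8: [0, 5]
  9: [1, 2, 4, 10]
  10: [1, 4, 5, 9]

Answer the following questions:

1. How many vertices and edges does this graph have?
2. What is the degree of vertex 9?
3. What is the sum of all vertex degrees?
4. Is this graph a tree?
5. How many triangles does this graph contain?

Count: 11 vertices, 16 edges.
Vertex 9 has neighbors [1, 2, 4, 10], degree = 4.
Handshaking lemma: 2 * 16 = 32.
A tree on 11 vertices has 10 edges. This graph has 16 edges (6 extra). Not a tree.
Number of triangles = 6.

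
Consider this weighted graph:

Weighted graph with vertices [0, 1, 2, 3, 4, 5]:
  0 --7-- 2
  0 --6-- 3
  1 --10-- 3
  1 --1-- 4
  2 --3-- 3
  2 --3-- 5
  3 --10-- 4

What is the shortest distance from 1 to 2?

Using Dijkstra's algorithm from vertex 1:
Shortest path: 1 -> 3 -> 2
Total weight: 10 + 3 = 13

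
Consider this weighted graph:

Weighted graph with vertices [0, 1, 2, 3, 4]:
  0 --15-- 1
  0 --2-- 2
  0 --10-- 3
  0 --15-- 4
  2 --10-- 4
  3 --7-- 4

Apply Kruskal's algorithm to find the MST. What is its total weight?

Applying Kruskal's algorithm (sort edges by weight, add if no cycle):
  Add (0,2) w=2
  Add (3,4) w=7
  Add (0,3) w=10
  Skip (2,4) w=10 (creates cycle)
  Skip (0,4) w=15 (creates cycle)
  Add (0,1) w=15
MST weight = 34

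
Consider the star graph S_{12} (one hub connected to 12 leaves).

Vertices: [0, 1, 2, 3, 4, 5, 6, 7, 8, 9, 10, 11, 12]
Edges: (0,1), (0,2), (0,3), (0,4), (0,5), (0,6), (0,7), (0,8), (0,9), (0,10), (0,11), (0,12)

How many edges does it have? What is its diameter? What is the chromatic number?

Star graph S_{12}: the hub connects to all 12 leaves.
Edges = 12.
Diameter = 2 (any leaf to hub is 1, leaf to leaf through hub is 2).
Star graphs are bipartite (hub vs leaves), so chromatic number = 2.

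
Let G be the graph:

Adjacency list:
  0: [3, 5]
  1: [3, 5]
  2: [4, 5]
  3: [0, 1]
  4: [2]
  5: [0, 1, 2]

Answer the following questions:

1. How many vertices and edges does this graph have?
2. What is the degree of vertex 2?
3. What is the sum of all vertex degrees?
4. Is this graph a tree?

Count: 6 vertices, 6 edges.
Vertex 2 has neighbors [4, 5], degree = 2.
Handshaking lemma: 2 * 6 = 12.
A tree on 6 vertices has 5 edges. This graph has 6 edges (1 extra). Not a tree.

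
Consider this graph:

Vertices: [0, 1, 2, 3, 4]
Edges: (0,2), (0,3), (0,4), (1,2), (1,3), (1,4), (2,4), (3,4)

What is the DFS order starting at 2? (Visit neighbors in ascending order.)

DFS from vertex 2 (neighbors processed in ascending order):
Visit order: 2, 0, 3, 1, 4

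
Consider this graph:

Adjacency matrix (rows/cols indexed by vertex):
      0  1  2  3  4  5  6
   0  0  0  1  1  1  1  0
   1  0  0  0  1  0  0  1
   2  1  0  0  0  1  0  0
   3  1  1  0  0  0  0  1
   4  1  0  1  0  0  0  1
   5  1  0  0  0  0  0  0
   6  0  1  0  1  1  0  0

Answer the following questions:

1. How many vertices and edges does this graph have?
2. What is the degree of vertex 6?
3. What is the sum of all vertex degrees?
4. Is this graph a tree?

Count: 7 vertices, 9 edges.
Vertex 6 has neighbors [1, 3, 4], degree = 3.
Handshaking lemma: 2 * 9 = 18.
A tree on 7 vertices has 6 edges. This graph has 9 edges (3 extra). Not a tree.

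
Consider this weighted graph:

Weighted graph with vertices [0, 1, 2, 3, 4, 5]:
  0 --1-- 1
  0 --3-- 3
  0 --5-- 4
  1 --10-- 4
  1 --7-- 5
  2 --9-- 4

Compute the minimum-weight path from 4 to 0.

Using Dijkstra's algorithm from vertex 4:
Shortest path: 4 -> 0
Total weight: 5 = 5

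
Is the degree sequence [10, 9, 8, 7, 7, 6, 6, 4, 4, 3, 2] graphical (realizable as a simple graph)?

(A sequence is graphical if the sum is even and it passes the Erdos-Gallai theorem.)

Sum of degrees = 66. Sum is even and passes Erdos-Gallai. The sequence IS graphical.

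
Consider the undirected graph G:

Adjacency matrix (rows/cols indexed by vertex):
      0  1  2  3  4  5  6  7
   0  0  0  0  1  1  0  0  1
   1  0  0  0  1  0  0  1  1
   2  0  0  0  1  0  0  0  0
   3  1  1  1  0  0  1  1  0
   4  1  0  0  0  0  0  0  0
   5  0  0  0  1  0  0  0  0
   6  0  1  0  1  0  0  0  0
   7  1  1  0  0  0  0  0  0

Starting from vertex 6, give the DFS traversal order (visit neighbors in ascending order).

DFS from vertex 6 (neighbors processed in ascending order):
Visit order: 6, 1, 3, 0, 4, 7, 2, 5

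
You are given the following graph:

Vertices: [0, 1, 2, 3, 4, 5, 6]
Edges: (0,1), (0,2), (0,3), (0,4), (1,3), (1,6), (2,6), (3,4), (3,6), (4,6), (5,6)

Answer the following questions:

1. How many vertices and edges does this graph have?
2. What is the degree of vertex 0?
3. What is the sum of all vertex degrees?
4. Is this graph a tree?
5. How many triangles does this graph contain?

Count: 7 vertices, 11 edges.
Vertex 0 has neighbors [1, 2, 3, 4], degree = 4.
Handshaking lemma: 2 * 11 = 22.
A tree on 7 vertices has 6 edges. This graph has 11 edges (5 extra). Not a tree.
Number of triangles = 4.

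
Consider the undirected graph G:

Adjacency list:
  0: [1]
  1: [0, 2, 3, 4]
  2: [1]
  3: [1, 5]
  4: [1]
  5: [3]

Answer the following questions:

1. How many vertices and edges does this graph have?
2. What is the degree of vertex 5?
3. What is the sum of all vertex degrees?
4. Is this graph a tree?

Count: 6 vertices, 5 edges.
Vertex 5 has neighbors [3], degree = 1.
Handshaking lemma: 2 * 5 = 10.
A graph is a tree iff it is connected and has exactly n-1 edges. This graph is connected (all 6 vertices in one component) and has 6-1 = 5 edges. It is a tree.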